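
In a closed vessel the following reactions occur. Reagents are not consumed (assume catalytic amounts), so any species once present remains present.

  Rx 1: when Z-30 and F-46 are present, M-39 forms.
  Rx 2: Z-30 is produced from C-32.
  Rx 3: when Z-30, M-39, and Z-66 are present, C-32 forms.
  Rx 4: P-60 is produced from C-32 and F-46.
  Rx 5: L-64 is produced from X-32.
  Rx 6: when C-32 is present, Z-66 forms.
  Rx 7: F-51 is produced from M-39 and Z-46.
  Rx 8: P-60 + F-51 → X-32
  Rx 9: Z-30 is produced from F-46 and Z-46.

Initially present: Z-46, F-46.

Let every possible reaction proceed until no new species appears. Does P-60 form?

No

P-60 would need C-32 and F-46 (Rx 4), but C-32 never forms.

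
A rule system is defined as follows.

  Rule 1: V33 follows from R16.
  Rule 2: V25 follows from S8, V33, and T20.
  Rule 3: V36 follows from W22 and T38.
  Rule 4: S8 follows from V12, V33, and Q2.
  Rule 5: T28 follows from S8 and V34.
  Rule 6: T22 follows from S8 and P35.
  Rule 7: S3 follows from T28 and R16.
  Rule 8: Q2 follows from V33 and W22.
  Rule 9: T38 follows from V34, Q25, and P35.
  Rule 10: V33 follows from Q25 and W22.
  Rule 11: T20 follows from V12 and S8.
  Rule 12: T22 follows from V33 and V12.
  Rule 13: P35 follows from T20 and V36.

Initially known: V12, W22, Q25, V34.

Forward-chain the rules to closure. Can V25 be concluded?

Yes

Q25 and W22 hold, so V33 follows (Rule 10).
From V33 and W22, Rule 8 gives Q2.
From V12, V33, and Q2, Rule 4 gives S8.
V12 and S8 hold, so T20 follows (Rule 11).
From S8, V33, and T20, Rule 2 gives V25.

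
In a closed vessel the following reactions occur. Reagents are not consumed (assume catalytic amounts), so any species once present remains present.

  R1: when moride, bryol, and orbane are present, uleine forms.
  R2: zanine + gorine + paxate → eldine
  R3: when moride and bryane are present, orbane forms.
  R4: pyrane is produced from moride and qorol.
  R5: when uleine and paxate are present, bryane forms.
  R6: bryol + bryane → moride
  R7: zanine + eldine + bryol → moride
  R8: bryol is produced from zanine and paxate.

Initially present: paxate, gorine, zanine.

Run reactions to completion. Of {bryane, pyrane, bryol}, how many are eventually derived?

1

zanine and paxate present → bryol forms (R8).
bryane would need uleine and paxate (R5), but uleine never forms.
pyrane would need moride and qorol (R4), but qorol never forms.
bryol: reached.
Reached: bryol — 1 of the 3.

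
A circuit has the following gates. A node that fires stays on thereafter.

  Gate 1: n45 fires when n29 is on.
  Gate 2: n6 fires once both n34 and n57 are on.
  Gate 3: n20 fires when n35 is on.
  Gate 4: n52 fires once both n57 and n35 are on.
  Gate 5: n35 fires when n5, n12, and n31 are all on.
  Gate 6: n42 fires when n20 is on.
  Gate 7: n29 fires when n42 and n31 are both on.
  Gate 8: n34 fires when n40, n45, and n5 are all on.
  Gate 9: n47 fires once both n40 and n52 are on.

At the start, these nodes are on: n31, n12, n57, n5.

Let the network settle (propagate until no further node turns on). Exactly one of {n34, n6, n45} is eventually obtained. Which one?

n45

Gate 5: n5, n12, and n31 on → n35 on.
Gate 3: n35 on → n20 on.
Gate 6: n20 on → n42 on.
Gate 7: n42 and n31 on → n29 on.
n29 is on, so n45 fires (Gate 1).
n6 would need n34 and n57 (Gate 2), but n34 never turns on. n34 would need n40, n45, and n5 (Gate 8), but n40 never turns on.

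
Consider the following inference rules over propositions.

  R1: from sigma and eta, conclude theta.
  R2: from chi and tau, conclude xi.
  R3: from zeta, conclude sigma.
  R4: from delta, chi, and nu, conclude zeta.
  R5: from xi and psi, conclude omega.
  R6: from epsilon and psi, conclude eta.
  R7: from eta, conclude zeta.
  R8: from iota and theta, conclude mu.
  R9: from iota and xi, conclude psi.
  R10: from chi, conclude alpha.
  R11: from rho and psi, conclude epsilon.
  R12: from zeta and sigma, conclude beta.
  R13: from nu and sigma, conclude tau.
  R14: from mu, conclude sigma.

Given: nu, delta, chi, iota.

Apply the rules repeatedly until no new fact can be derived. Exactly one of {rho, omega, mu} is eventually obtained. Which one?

omega

From delta, chi, and nu, R4 gives zeta.
zeta holds, so sigma follows (R3).
From nu and sigma, R13 gives tau.
chi and tau hold, so xi follows (R2).
iota and xi hold, so psi follows (R9).
From xi and psi, R5 gives omega.
No rule produces rho, and it is not given. mu would need iota and theta (R8), but theta is never established.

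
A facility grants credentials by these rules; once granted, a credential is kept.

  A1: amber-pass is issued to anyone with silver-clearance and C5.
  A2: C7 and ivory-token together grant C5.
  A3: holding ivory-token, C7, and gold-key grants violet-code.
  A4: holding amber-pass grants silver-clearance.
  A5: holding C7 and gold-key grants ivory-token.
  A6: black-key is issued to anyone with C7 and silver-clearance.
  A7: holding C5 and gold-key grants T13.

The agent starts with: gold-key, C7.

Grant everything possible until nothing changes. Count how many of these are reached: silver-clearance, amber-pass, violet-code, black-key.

1

Holding C7 and gold-key grants ivory-token (A5).
Holding ivory-token, C7, and gold-key grants violet-code (A3).
silver-clearance would need amber-pass (A4), but amber-pass is never granted.
amber-pass would need silver-clearance and C5 (A1), but silver-clearance is never granted.
violet-code: reached.
black-key would need C7 and silver-clearance (A6), but silver-clearance is never granted.
Reached: violet-code — 1 of the 4.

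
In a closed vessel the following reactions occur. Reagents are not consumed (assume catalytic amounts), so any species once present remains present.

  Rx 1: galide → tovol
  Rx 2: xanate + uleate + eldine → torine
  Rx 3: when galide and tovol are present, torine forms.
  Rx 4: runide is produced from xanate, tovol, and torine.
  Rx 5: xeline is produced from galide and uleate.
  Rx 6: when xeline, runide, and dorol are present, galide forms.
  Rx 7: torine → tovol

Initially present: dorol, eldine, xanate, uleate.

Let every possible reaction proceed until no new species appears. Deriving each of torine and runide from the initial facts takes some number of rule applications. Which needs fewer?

torine

torine: xanate, uleate, and eldine present → torine forms (Rx 2). [1 rule application]
runide: xanate, uleate, and eldine present → torine forms (Rx 2). torine present → tovol forms (Rx 7). xanate, tovol, and torine present → runide forms (Rx 4). [3 rule applications]
torine needs fewer.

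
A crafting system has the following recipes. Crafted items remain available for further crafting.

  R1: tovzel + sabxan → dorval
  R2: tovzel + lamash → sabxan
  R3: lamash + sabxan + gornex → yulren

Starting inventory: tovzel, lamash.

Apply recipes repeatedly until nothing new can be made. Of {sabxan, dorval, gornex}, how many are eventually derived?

Using R2, tovzel and lamash make sabxan.
Using R1, tovzel and sabxan make dorval.
sabxan: reached.
dorval: reached.
No rule produces gornex, and it is not given.
Reached: sabxan and dorval — 2 of the 3.

2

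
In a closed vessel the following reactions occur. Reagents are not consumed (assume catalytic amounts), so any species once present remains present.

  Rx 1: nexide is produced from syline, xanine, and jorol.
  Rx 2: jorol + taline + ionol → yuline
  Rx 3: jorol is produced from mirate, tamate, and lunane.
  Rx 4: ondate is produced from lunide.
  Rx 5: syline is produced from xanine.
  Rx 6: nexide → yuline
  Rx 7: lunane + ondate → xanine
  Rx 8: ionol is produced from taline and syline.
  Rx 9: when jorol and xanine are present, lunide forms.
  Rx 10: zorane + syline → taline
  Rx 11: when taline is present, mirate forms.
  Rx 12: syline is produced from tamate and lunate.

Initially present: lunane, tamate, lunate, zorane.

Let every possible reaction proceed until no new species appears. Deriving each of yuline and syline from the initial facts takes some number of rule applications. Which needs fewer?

syline: tamate and lunate present → syline forms (Rx 12). [1 rule application]
yuline: tamate and lunate present → syline forms (Rx 12). zorane and syline present → taline forms (Rx 10). taline and syline present → ionol forms (Rx 8). taline present → mirate forms (Rx 11). mirate, tamate, and lunane present → jorol forms (Rx 3). jorol, taline, and ionol present → yuline forms (Rx 2). [6 rule applications]
syline needs fewer.

syline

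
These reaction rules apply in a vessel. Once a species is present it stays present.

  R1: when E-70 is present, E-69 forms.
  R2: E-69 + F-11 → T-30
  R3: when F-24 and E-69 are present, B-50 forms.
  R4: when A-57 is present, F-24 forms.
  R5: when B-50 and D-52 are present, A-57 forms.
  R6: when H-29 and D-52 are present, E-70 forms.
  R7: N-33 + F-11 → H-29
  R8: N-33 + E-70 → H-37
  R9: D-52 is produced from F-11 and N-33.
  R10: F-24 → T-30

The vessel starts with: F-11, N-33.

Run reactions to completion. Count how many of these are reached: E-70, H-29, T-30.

N-33 and F-11 present → H-29 forms (R7).
F-11 and N-33 present → D-52 forms (R9).
H-29 and D-52 present → E-70 forms (R6).
E-70 present → E-69 forms (R1).
E-69 and F-11 present → T-30 forms (R2).
E-70: reached.
H-29: reached.
T-30: reached.
All 3 are reached.

3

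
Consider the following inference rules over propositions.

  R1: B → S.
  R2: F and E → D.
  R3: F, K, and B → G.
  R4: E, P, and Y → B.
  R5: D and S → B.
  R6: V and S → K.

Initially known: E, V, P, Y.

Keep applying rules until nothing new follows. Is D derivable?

D would need F and E (R2), but F is never established.

No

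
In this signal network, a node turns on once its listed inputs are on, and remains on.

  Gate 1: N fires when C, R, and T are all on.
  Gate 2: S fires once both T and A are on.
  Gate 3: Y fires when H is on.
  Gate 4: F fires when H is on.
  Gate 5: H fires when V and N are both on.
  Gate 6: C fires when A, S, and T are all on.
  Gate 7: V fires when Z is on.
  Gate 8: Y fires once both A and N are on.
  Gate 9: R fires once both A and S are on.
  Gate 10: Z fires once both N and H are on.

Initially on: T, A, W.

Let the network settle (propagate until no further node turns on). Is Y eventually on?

T and A are on, so S fires (Gate 2).
Gate 6: A, S, and T on → C on.
A and S are on, so R fires (Gate 9).
C, R, and T are on, so N fires (Gate 1).
Gate 8: A and N on → Y on.

Yes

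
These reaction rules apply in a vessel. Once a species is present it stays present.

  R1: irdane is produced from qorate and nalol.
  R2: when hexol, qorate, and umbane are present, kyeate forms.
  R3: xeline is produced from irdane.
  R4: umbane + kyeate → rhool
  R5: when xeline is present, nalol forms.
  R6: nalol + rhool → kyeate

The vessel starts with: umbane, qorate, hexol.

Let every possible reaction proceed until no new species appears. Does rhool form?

hexol, qorate, and umbane present → kyeate forms (R2).
umbane and kyeate present → rhool forms (R4).

Yes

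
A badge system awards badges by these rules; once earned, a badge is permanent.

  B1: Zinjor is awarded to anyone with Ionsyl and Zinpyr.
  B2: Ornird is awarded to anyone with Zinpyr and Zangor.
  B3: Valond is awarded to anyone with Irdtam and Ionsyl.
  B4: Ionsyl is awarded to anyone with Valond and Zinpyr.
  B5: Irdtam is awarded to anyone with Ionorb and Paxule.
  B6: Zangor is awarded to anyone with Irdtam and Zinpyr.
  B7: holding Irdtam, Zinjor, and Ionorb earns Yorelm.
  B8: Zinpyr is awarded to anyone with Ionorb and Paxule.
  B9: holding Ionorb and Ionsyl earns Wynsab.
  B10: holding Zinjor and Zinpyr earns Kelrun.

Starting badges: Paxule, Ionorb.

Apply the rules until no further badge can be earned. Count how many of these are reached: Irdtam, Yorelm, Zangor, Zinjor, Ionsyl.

2

With Ionorb and Paxule, Zinpyr is earned (B8).
With Ionorb and Paxule, Irdtam is earned (B5).
With Irdtam and Zinpyr, Zangor is earned (B6).
Irdtam: reached.
Yorelm would need Irdtam, Zinjor, and Ionorb (B7), but Zinjor is never earned.
Zangor: reached.
Zinjor would need Ionsyl and Zinpyr (B1), but Ionsyl is never earned.
Ionsyl would need Valond and Zinpyr (B4), but Valond is never earned.
Reached: Irdtam and Zangor — 2 of the 5.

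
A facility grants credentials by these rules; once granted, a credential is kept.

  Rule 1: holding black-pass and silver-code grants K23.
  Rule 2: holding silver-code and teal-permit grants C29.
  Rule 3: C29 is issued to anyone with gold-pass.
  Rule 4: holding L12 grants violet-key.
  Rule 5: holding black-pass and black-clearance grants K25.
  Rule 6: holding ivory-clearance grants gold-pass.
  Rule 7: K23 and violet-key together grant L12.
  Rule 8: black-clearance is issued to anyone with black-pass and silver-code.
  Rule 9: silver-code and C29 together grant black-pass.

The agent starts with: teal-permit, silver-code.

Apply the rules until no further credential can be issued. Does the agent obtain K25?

Yes

Holding silver-code and teal-permit grants C29 (Rule 2).
Holding silver-code and C29 grants black-pass (Rule 9).
Holding black-pass and silver-code grants black-clearance (Rule 8).
Holding black-pass and black-clearance grants K25 (Rule 5).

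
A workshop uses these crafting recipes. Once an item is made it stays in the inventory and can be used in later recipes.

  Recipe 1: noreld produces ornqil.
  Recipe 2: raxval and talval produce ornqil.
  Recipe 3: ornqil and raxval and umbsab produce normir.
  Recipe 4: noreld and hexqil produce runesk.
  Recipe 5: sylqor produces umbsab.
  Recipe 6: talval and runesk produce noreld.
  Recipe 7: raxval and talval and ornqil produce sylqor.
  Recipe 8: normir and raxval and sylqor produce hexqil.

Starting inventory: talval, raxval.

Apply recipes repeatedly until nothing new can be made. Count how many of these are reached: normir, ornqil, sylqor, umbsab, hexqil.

raxval and talval → ornqil (Recipe 2).
raxval and talval and ornqil → sylqor (Recipe 7).
Using Recipe 5, sylqor makes umbsab.
Using Recipe 3, ornqil, raxval, and umbsab make normir.
Using Recipe 8, normir, raxval, and sylqor make hexqil.
normir: reached.
ornqil: reached.
sylqor: reached.
umbsab: reached.
hexqil: reached.
All 5 are reached.

5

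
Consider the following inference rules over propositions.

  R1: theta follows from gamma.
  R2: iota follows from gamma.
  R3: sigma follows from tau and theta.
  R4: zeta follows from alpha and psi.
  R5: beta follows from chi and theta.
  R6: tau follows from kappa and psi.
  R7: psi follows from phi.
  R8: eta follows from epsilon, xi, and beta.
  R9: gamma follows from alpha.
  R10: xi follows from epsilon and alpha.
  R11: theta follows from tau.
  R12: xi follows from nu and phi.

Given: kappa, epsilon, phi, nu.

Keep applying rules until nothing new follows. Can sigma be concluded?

From phi, R7 gives psi.
From kappa and psi, R6 gives tau.
From tau, R11 gives theta.
tau and theta hold, so sigma follows (R3).

Yes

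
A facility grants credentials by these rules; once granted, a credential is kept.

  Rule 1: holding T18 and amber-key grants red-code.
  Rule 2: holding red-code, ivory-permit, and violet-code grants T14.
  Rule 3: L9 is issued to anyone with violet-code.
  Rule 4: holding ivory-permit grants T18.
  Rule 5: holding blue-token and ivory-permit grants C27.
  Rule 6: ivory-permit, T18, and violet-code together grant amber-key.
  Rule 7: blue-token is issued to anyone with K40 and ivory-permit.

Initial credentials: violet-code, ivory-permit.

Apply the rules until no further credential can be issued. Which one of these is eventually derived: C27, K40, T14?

Holding ivory-permit grants T18 (Rule 4).
Holding ivory-permit, T18, and violet-code grants amber-key (Rule 6).
Holding T18 and amber-key grants red-code (Rule 1).
Holding red-code, ivory-permit, and violet-code grants T14 (Rule 2).
C27 would need blue-token and ivory-permit (Rule 5), but blue-token is never granted. No rule produces K40, and it is not given.

T14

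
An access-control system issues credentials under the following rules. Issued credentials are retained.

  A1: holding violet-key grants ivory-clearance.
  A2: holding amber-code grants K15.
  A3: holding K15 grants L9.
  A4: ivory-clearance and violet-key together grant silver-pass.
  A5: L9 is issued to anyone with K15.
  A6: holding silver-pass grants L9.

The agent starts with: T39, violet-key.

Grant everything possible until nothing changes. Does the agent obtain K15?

K15 would need amber-code (A2), but amber-code is never granted.

No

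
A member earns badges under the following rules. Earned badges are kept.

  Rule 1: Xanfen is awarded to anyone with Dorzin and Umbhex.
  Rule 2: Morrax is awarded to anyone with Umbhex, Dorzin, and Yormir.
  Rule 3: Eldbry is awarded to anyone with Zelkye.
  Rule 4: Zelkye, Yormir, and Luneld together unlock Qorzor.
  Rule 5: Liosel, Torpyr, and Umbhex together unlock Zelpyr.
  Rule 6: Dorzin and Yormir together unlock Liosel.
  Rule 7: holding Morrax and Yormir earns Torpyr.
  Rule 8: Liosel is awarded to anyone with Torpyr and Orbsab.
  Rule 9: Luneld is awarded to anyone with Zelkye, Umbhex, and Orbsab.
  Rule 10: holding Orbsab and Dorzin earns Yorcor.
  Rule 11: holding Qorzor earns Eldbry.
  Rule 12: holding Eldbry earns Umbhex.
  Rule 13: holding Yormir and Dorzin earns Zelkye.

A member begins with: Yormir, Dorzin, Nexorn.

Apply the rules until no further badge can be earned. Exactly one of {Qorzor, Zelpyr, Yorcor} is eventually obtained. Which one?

Zelpyr

With Dorzin and Yormir, Liosel is earned (Rule 6).
With Yormir and Dorzin, Zelkye is earned (Rule 13).
With Zelkye, Eldbry is earned (Rule 3).
With Eldbry, Umbhex is earned (Rule 12).
With Umbhex, Dorzin, and Yormir, Morrax is earned (Rule 2).
With Morrax and Yormir, Torpyr is earned (Rule 7).
With Liosel, Torpyr, and Umbhex, Zelpyr is earned (Rule 5).
Qorzor would need Zelkye, Yormir, and Luneld (Rule 4), but Luneld is never earned. Yorcor would need Orbsab and Dorzin (Rule 10), but Orbsab is never earned.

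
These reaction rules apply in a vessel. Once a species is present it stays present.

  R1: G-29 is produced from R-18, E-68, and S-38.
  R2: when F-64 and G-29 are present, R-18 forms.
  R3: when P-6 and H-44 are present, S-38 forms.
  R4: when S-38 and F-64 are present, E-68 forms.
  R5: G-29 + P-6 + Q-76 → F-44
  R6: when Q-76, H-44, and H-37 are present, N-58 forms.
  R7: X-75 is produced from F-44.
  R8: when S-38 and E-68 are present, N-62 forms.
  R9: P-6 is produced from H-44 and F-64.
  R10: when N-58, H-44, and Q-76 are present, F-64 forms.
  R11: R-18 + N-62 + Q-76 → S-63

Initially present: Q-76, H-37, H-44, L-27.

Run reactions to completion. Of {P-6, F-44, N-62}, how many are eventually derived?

2

Q-76, H-44, and H-37 present → N-58 forms (R6).
N-58, H-44, and Q-76 present → F-64 forms (R10).
H-44 and F-64 present → P-6 forms (R9).
P-6 and H-44 present → S-38 forms (R3).
S-38 and F-64 present → E-68 forms (R4).
S-38 and E-68 present → N-62 forms (R8).
P-6: reached.
F-44 would need G-29, P-6, and Q-76 (R5), but G-29 never forms.
N-62: reached.
Reached: P-6 and N-62 — 2 of the 3.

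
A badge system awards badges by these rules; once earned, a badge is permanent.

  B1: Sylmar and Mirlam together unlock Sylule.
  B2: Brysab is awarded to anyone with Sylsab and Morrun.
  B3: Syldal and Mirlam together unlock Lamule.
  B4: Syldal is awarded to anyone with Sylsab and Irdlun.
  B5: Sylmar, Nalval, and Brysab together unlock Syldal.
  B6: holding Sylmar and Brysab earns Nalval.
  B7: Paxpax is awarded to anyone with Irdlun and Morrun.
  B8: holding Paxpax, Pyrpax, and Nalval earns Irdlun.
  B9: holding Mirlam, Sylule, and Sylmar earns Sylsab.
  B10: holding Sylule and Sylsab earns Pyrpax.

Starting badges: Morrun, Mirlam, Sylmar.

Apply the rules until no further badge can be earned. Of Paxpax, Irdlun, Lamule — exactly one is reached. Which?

With Sylmar and Mirlam, Sylule is earned (B1).
With Mirlam, Sylule, and Sylmar, Sylsab is earned (B9).
With Sylsab and Morrun, Brysab is earned (B2).
With Sylmar and Brysab, Nalval is earned (B6).
With Sylmar, Nalval, and Brysab, Syldal is earned (B5).
With Syldal and Mirlam, Lamule is earned (B3).
Paxpax would need Irdlun and Morrun (B7), but Irdlun is never earned. Irdlun would need Paxpax, Pyrpax, and Nalval (B8), but Paxpax is never earned.

Lamule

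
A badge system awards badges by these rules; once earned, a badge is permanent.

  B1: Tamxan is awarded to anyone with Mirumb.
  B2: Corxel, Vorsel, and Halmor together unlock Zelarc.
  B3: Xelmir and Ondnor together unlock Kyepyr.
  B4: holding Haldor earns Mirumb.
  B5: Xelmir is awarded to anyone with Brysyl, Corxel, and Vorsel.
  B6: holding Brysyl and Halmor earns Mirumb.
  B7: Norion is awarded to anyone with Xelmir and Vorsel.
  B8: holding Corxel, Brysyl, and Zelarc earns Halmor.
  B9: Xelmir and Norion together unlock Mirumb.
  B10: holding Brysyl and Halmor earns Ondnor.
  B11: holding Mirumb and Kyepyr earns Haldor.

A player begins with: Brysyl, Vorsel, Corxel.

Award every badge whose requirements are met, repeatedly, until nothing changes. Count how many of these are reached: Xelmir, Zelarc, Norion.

With Brysyl, Corxel, and Vorsel, Xelmir is earned (B5).
With Xelmir and Vorsel, Norion is earned (B7).
Xelmir: reached.
Zelarc would need Corxel, Vorsel, and Halmor (B2), but Halmor is never earned.
Norion: reached.
Reached: Xelmir and Norion — 2 of the 3.

2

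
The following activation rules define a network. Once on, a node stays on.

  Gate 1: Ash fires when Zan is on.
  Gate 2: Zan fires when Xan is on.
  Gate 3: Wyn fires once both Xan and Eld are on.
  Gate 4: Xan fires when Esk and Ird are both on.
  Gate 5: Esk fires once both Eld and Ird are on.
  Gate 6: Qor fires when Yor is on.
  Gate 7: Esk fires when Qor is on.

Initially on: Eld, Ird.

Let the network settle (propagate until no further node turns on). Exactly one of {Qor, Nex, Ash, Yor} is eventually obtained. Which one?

Eld and Ird are on, so Esk fires (Gate 5).
Gate 4: Esk and Ird on → Xan on.
Xan is on, so Zan fires (Gate 2).
Gate 1: Zan on → Ash on.
No rule produces Yor, and it is not given. Qor would need Yor (Gate 6), but Yor never turns on. No rule produces Nex, and it is not given.

Ash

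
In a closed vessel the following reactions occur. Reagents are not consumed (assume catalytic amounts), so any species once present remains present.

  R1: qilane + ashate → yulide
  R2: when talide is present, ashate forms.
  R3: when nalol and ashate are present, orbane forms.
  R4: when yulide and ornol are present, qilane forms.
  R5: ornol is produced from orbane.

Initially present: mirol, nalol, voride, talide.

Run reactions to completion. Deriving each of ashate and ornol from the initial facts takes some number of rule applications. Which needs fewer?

ashate

ashate: talide present → ashate forms (R2). [1 rule application]
ornol: talide present → ashate forms (R2). nalol and ashate present → orbane forms (R3). orbane present → ornol forms (R5). [3 rule applications]
ashate needs fewer.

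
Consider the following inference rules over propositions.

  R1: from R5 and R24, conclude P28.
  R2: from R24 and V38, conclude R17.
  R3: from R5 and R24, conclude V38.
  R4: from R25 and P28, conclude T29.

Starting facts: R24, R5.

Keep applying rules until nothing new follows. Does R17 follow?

Yes

From R5 and R24, R3 gives V38.
R24 and V38 hold, so R17 follows (R2).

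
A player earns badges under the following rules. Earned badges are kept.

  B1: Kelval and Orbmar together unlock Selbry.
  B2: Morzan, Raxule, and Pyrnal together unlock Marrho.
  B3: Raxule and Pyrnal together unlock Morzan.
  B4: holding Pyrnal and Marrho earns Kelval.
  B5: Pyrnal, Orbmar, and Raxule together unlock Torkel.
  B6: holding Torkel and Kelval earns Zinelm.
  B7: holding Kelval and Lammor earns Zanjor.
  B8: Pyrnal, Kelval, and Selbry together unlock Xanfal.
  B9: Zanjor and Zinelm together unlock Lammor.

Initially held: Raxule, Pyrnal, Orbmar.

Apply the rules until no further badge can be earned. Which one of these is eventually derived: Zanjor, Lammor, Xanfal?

Xanfal

With Raxule and Pyrnal, Morzan is earned (B3).
With Morzan, Raxule, and Pyrnal, Marrho is earned (B2).
With Pyrnal and Marrho, Kelval is earned (B4).
With Kelval and Orbmar, Selbry is earned (B1).
With Pyrnal, Kelval, and Selbry, Xanfal is earned (B8).
Zanjor would need Kelval and Lammor (B7), but Lammor is never earned. Lammor would need Zanjor and Zinelm (B9), but Zanjor is never earned.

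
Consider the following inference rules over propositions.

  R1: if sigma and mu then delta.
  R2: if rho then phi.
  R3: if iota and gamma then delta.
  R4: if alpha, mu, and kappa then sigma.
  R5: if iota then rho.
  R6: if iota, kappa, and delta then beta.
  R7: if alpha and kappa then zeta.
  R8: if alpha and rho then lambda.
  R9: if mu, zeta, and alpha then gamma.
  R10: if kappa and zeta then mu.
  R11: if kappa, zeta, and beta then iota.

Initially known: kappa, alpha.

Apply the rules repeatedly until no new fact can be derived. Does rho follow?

No

rho would need iota (R5), but iota is never established.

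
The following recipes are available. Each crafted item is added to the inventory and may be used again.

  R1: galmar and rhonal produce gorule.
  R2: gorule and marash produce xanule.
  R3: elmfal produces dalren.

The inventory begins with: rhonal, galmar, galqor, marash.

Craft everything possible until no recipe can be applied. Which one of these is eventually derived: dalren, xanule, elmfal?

xanule

galmar and rhonal → gorule (R1).
Using R2, gorule and marash make xanule.
No rule produces elmfal, and it is not given. dalren would need elmfal (R3), but elmfal is never obtained.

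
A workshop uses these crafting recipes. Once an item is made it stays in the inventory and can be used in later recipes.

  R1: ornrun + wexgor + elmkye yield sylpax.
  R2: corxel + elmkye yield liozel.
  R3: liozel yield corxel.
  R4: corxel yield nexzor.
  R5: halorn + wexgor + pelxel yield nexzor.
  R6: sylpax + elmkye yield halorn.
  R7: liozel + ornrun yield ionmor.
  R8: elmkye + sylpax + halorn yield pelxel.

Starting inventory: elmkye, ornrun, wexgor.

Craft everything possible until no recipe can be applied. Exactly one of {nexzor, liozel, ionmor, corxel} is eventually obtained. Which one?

nexzor

Using R1, ornrun, wexgor, and elmkye make sylpax.
Using R6, sylpax and elmkye make halorn.
elmkye + sylpax + halorn → pelxel (R8).
halorn + wexgor + pelxel → nexzor (R5).
ionmor would need liozel and ornrun (R7), but liozel is never obtained. liozel would need corxel and elmkye (R2), but corxel is never obtained. corxel would need liozel (R3), but liozel is never obtained.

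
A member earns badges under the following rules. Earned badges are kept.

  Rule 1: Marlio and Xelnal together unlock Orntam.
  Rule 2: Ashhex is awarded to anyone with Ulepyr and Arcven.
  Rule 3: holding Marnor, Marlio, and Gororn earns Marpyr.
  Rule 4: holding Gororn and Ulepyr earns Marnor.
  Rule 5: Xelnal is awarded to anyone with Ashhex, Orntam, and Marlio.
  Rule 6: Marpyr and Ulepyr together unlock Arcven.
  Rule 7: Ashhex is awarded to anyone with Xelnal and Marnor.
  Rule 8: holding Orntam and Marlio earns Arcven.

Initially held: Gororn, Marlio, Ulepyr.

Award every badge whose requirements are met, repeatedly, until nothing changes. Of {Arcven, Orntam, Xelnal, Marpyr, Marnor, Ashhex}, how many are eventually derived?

With Gororn and Ulepyr, Marnor is earned (Rule 4).
With Marnor, Marlio, and Gororn, Marpyr is earned (Rule 3).
With Marpyr and Ulepyr, Arcven is earned (Rule 6).
With Ulepyr and Arcven, Ashhex is earned (Rule 2).
Arcven: reached.
Orntam would need Marlio and Xelnal (Rule 1), but Xelnal is never earned.
Xelnal would need Ashhex, Orntam, and Marlio (Rule 5), but Orntam is never earned.
Marpyr: reached.
Marnor: reached.
Ashhex: reached.
Reached: Arcven, Marpyr, Marnor, and Ashhex — 4 of the 6.

4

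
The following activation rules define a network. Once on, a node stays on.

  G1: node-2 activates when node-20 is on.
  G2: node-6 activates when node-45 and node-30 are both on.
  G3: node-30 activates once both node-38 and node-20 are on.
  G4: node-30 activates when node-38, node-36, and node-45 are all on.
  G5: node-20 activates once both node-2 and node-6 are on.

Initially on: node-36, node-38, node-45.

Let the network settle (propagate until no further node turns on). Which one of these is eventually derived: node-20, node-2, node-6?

node-38, node-36, and node-45 are on, so node-30 activates (G4).
G2: node-45 and node-30 on → node-6 on.
node-2 would need node-20 (G1), but node-20 never turns on. node-20 would need node-2 and node-6 (G5), but node-2 never turns on.

node-6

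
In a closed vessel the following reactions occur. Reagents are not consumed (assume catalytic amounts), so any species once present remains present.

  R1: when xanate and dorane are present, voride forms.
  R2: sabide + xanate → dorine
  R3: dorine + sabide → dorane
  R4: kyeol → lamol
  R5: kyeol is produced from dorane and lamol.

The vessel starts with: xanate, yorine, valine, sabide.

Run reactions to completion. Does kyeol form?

kyeol would need dorane and lamol (R5), but lamol never forms.

No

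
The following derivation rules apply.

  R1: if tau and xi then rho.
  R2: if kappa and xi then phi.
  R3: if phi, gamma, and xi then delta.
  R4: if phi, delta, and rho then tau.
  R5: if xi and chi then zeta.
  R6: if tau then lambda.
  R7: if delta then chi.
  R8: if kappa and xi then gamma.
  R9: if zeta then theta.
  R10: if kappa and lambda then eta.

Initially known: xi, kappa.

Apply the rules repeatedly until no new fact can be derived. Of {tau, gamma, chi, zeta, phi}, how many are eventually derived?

4

kappa and xi hold, so gamma follows (R8).
From kappa and xi, R2 gives phi.
From phi, gamma, and xi, R3 gives delta.
From delta, R7 gives chi.
From xi and chi, R5 gives zeta.
tau would need phi, delta, and rho (R4), but rho is never established.
gamma: reached.
chi: reached.
zeta: reached.
phi: reached.
Reached: gamma, chi, zeta, and phi — 4 of the 5.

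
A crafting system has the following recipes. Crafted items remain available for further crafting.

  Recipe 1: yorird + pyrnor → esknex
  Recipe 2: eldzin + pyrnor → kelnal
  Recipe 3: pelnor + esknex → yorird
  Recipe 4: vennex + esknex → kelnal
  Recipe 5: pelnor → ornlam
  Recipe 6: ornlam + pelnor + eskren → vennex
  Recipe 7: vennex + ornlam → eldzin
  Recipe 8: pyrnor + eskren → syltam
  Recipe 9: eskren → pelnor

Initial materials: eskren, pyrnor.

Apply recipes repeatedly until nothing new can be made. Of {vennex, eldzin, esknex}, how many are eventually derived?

eskren → pelnor (Recipe 9).
Using Recipe 5, pelnor makes ornlam.
ornlam + pelnor + eskren → vennex (Recipe 6).
Using Recipe 7, vennex and ornlam make eldzin.
vennex: reached.
eldzin: reached.
esknex would need yorird and pyrnor (Recipe 1), but yorird is never obtained.
Reached: vennex and eldzin — 2 of the 3.

2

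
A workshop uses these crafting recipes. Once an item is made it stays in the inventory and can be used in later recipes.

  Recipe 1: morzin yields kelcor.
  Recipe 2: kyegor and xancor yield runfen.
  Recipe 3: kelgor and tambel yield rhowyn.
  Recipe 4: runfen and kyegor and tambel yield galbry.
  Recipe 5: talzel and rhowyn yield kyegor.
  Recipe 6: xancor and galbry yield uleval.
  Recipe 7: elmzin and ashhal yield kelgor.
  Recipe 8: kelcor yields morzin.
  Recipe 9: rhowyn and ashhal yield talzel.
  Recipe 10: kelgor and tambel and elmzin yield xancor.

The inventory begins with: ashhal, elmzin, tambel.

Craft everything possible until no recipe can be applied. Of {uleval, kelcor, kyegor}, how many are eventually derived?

2

elmzin and ashhal → kelgor (Recipe 7).
Using Recipe 10, kelgor, tambel, and elmzin make xancor.
Using Recipe 3, kelgor and tambel make rhowyn.
rhowyn and ashhal → talzel (Recipe 9).
talzel and rhowyn → kyegor (Recipe 5).
Using Recipe 2, kyegor and xancor make runfen.
runfen and kyegor and tambel → galbry (Recipe 4).
Using Recipe 6, xancor and galbry make uleval.
uleval: reached.
kelcor would need morzin (Recipe 1), but morzin is never obtained.
kyegor: reached.
Reached: uleval and kyegor — 2 of the 3.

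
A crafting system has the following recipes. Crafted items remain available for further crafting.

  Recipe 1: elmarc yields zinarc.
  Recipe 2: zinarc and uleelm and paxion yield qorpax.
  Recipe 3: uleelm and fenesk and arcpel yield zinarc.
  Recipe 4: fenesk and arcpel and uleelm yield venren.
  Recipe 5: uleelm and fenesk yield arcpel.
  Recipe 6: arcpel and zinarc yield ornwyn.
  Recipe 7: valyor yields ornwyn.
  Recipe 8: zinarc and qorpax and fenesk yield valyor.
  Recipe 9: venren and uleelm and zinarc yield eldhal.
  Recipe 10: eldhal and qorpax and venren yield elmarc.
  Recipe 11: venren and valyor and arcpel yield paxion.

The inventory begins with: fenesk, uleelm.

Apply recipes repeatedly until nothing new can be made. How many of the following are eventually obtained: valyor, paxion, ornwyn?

Using Recipe 5, uleelm and fenesk make arcpel.
uleelm and fenesk and arcpel → zinarc (Recipe 3).
arcpel and zinarc → ornwyn (Recipe 6).
valyor would need zinarc, qorpax, and fenesk (Recipe 8), but qorpax is never obtained.
paxion would need venren, valyor, and arcpel (Recipe 11), but valyor is never obtained.
ornwyn: reached.
Reached: ornwyn — 1 of the 3.

1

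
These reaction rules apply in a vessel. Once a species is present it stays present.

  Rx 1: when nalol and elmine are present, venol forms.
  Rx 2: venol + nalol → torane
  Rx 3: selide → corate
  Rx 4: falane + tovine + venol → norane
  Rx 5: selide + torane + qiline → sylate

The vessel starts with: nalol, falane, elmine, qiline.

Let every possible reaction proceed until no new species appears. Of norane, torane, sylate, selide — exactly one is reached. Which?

torane

nalol and elmine present → venol forms (Rx 1).
venol and nalol present → torane forms (Rx 2).
No rule produces selide, and it is not given. sylate would need selide, torane, and qiline (Rx 5), but selide never forms. norane would need falane, tovine, and venol (Rx 4), but tovine never forms.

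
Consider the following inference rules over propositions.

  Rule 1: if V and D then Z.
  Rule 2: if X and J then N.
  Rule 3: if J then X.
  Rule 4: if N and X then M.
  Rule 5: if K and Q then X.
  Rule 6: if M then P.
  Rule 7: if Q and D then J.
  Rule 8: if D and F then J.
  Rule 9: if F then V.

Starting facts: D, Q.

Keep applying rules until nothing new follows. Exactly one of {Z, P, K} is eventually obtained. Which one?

Q and D hold, so J follows (Rule 7).
From J, Rule 3 gives X.
From X and J, Rule 2 gives N.
N and X hold, so M follows (Rule 4).
M holds, so P follows (Rule 6).
No rule produces K, and it is not given. Z would need V and D (Rule 1), but V is never established.

P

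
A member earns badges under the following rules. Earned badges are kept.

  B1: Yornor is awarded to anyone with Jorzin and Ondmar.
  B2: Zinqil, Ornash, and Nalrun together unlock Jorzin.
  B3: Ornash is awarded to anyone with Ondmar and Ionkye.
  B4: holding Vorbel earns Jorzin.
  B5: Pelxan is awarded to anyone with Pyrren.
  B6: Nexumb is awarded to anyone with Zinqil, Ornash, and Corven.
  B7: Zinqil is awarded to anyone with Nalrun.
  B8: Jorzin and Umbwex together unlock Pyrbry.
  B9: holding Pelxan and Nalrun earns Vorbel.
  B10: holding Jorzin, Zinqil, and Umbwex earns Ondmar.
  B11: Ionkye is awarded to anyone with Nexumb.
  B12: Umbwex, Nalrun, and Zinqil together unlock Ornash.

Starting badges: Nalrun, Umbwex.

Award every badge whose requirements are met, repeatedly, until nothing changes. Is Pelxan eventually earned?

No

Pelxan would need Pyrren (B5), but Pyrren is never earned.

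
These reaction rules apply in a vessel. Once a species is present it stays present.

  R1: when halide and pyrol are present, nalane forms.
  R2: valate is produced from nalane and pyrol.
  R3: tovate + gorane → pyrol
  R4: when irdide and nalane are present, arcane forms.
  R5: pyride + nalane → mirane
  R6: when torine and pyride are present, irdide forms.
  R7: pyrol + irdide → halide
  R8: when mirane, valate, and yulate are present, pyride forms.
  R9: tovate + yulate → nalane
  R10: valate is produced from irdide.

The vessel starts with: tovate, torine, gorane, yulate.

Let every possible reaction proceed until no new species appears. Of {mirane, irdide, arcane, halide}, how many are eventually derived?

mirane would need pyride and nalane (R5), but pyride never forms.
irdide would need torine and pyride (R6), but pyride never forms.
arcane would need irdide and nalane (R4), but irdide never forms.
halide would need pyrol and irdide (R7), but irdide never forms.
None of the 4 are reached.

0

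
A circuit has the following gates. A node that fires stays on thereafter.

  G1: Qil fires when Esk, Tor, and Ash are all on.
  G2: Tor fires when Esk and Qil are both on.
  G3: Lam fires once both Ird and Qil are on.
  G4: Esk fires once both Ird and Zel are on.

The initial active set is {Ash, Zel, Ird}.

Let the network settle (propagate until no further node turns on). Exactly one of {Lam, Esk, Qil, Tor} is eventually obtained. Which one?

G4: Ird and Zel on → Esk on.
Qil would need Esk, Tor, and Ash (G1), but Tor never turns on. Tor would need Esk and Qil (G2), but Qil never turns on. Lam would need Ird and Qil (G3), but Qil never turns on.

Esk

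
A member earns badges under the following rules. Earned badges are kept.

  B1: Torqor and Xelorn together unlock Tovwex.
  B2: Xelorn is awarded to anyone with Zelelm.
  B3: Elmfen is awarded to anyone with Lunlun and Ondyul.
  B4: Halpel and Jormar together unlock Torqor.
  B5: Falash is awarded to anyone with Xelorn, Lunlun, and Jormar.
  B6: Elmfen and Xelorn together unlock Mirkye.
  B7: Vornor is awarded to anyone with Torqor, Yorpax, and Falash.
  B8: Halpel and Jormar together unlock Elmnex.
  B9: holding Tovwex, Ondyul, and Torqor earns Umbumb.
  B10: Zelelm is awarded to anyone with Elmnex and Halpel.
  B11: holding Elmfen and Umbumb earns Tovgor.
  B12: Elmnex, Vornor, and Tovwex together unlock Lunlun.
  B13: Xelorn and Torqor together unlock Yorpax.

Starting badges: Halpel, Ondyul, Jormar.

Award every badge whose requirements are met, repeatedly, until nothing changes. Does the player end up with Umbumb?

Yes

With Halpel and Jormar, Elmnex is earned (B8).
With Halpel and Jormar, Torqor is earned (B4).
With Elmnex and Halpel, Zelelm is earned (B10).
With Zelelm, Xelorn is earned (B2).
With Torqor and Xelorn, Tovwex is earned (B1).
With Tovwex, Ondyul, and Torqor, Umbumb is earned (B9).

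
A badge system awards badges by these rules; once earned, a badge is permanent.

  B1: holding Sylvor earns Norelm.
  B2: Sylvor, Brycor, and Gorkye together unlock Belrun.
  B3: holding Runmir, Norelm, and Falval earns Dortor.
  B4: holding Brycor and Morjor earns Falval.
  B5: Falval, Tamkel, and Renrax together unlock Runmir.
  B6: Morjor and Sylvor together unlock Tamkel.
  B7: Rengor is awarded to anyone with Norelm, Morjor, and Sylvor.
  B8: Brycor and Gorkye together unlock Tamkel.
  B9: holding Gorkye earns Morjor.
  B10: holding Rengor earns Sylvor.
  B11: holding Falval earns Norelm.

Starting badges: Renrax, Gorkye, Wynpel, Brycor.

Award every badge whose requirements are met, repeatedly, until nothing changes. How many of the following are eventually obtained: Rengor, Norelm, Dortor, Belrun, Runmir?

With Gorkye, Morjor is earned (B9).
With Brycor and Gorkye, Tamkel is earned (B8).
With Brycor and Morjor, Falval is earned (B4).
With Falval, Tamkel, and Renrax, Runmir is earned (B5).
With Falval, Norelm is earned (B11).
With Runmir, Norelm, and Falval, Dortor is earned (B3).
Rengor would need Norelm, Morjor, and Sylvor (B7), but Sylvor is never earned.
Norelm: reached.
Dortor: reached.
Belrun would need Sylvor, Brycor, and Gorkye (B2), but Sylvor is never earned.
Runmir: reached.
Reached: Norelm, Dortor, and Runmir — 3 of the 5.

3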